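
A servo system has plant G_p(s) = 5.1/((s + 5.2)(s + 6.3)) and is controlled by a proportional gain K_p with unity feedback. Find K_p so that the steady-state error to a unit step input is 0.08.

For a type-0 loop with proportional control, e_ss = 1/(1 + K_p·G_p(0)).
G_p(0) = 0.1557. Require 1/(1 + K_p·0.1557) = 0.08, so 1 + 0.1557·K_p = 12.5.
K_p = (12.5 − 1)/0.1557 = 73.9.

K_p = 73.9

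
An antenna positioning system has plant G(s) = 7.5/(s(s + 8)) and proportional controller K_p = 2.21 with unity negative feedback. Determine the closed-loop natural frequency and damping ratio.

The closed-loop denominator is s(s+8) + 2.21·7.5 = s² + 8s + 16.57.
So ω_n² = 16.57 ⇒ ω_n = 4.071 rad/s, and ζ = 8/(2ω_n) = 0.983.

ω_n = 4.07 rad/s, ζ = 0.983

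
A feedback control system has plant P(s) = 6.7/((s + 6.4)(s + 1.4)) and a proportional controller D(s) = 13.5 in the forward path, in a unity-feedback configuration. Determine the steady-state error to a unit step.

The loop is type 0. Static position error constant K_pos = D(0)·P(0) = 13.5·0.7478 = 10.09.
Steady-state error to a unit step: e_ss = 1/(1+K_pos) = 1/11.09 = 0.0901.

0.0901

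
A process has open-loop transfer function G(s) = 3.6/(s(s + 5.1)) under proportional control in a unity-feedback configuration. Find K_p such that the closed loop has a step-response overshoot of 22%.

K_p = 9.58

From %OS = 100·exp(−πζ/√(1−ζ²)) = 22%, ζ = −ln(0.22)/√(π²+ln²(0.22)) = 0.4342.
Characteristic equation s² + 5.1s + 3.6K_p = 0 gives ζ = 5.1/(2√(3.6K_p)).
Setting ζ = 0.4342: √(3.6K_p) = 5.1/(2·0.4342) = 5.873, so K_p = 34.5/3.6 = 9.58.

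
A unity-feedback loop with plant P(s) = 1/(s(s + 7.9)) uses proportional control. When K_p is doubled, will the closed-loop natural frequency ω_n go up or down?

ω_n = √(1·K_p), which grows with K_p.

increase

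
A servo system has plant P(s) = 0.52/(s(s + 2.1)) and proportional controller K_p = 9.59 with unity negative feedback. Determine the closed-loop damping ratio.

ζ = 0.47

1 + K_p·P(s) = 0 gives s² + 2.1s + 4.987 = 0.
Matching s² + 2ζω_n s + ω_n²: ω_n = √4.987 = 2.233 rad/s and 2ζω_n = 2.1, so ζ = 2.1/(2·2.233) = 0.47.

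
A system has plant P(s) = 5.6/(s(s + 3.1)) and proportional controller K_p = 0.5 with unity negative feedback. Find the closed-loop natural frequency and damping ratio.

The closed-loop denominator is s(s+3.1) + 0.5·5.6 = s² + 3.1s + 2.8.
So ω_n² = 2.8 ⇒ ω_n = 1.673 rad/s, and ζ = 3.1/(2ω_n) = 0.926.

ω_n = 1.67 rad/s, ζ = 0.926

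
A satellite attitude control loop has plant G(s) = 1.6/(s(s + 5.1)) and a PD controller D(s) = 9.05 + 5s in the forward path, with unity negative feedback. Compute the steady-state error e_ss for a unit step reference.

The open loop D(s)G(s) has a pole at the origin (type 1), so the static position error constant is infinite and e_ss = 1/(1+∞) = 0.

0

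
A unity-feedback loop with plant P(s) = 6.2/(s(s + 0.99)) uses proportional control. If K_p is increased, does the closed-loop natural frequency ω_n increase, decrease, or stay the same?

increase

ω_n = √(6.2·K_p), which grows with K_p.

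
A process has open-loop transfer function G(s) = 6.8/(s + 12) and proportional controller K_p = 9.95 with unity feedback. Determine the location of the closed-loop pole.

s = -79.66

Closed-loop transfer function: T(s) = K_p·G(s)/(1 + K_p·G(s)) = 67.66/(s + 12 + 67.66) = 67.66/(s + 79.66).
The closed-loop pole is at s = −79.66.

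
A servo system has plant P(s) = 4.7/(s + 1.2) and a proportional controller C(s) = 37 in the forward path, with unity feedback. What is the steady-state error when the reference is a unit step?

0.00685

The loop is type 0. Static position error constant K_pos = C(0)·P(0) = 37·3.917 = 144.9.
Steady-state error to a unit step: e_ss = 1/(1+K_pos) = 1/145.9 = 0.00685.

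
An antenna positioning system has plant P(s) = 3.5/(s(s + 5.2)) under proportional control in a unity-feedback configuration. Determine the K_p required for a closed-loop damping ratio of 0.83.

K_p = 2.8

Closed-loop characteristic equation: s² + 5.2s + K_p·3.5 = 0.
So ω_n = √(3.5K_p) and 2ζω_n = 5.2, giving ζ = 5.2/(2√(3.5K_p)).
Setting ζ = 0.83: √(3.5K_p) = 5.2/(2·0.83) = 3.133, so K_p = 9.813/3.5 = 2.8.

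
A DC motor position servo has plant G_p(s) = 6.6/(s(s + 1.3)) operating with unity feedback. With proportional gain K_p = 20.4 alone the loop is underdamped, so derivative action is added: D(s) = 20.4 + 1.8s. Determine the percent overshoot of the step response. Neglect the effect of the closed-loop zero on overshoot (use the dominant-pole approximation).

Forward path: (20.4 + 1.8s)·6.6/(s(s+1.3)). The closed-loop characteristic equation is s² + (1.3 + 6.6·1.8)s + 6.6·20.4 = 0.
That is s² + 13.18s + 134.6 = 0, so ω_n = 11.6 rad/s and ζ = 13.18/(2·11.6) = 0.5679.
%OS = 100·exp(−πζ/√(1−ζ²)) = 11.4%.

11.4%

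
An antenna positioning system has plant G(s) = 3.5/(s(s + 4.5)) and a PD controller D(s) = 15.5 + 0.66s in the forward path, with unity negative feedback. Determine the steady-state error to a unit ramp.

The loop has one pole at the origin (type 1). Velocity error constant K_v = lim_{s→0} s·D(s)G(s) = 15.5·3.5/4.5 = 12.06.
Steady-state error to a unit ramp: e_ss = 1/K_v = 0.0829.

0.0829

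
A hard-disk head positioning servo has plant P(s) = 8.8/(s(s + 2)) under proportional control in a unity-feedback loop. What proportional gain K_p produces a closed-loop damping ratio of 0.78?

Closed-loop characteristic equation: s² + 2s + K_p·8.8 = 0.
So ω_n = √(8.8K_p) and 2ζω_n = 2, giving ζ = 2/(2√(8.8K_p)).
Setting ζ = 0.78: √(8.8K_p) = 2/(2·0.78) = 1.282, so K_p = 1.644/8.8 = 0.187.

K_p = 0.187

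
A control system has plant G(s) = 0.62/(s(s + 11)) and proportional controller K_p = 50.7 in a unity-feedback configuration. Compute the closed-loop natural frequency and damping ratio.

With unity feedback the closed-loop characteristic equation is s² + 11s + 50.7·0.62 = s² + 11s + 31.43 = 0.
Matching s² + 2ζω_n s + ω_n²: ω_n = √31.43 = 5.607 rad/s and 2ζω_n = 11, so ζ = 11/(2·5.607) = 0.981.

ω_n = 5.61 rad/s, ζ = 0.981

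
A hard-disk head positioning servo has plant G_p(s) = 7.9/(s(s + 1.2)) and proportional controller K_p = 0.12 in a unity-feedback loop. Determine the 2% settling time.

From 1 + K_pG_p(s) = 0: s² + 1.2s + 0.948 = 0 ⇒ ω_n = 0.9737, ζ = 0.6162.
2% settling time T_s ≈ 4/(ζω_n) = 4/0.6 = 6.67 s.

T_s ≈ 6.67 s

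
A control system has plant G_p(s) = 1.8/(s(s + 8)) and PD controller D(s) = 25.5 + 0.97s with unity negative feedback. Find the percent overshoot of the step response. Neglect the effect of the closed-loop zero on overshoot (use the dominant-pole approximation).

Forward path: (25.5 + 0.97s)·1.8/(s(s+8)). The closed-loop characteristic equation is s² + (8 + 1.8·0.97)s + 1.8·25.5 = 0.
That is s² + 9.746s + 45.9 = 0, so ω_n = 6.775 rad/s and ζ = 9.746/(2·6.775) = 0.7193.
%OS = 100·exp(−πζ/√(1−ζ²)) = 3.87%.

3.87%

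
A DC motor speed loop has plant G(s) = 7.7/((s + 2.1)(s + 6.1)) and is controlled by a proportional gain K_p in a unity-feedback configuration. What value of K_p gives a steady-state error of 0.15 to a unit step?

Steady-state error for a unit step on this type-0 loop is 1/(1 + K_p·G(0)).
G(0) = 0.6011. Require 1/(1 + K_p·0.6011) = 0.15, so 1 + 0.6011·K_p = 6.667.
K_p = (6.667 − 1)/0.6011 = 9.43.

K_p = 9.43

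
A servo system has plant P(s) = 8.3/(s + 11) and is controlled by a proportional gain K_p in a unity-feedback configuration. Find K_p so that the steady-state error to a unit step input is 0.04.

Steady-state error for a unit step on this type-0 loop is 1/(1 + K_p·P(0)).
P(0) = 0.7545. Require 1/(1 + K_p·0.7545) = 0.04, so 1 + 0.7545·K_p = 25.
K_p = (25 − 1)/0.7545 = 31.8.

K_p = 31.8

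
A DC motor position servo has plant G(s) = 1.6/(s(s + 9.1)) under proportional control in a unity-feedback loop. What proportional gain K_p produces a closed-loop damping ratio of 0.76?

K_p = 22.4

Closed-loop characteristic equation: s² + 9.1s + K_p·1.6 = 0.
So ω_n = √(1.6K_p) and 2ζω_n = 9.1, giving ζ = 9.1/(2√(1.6K_p)).
Setting ζ = 0.76: √(1.6K_p) = 9.1/(2·0.76) = 5.987, so K_p = 35.84/1.6 = 22.4.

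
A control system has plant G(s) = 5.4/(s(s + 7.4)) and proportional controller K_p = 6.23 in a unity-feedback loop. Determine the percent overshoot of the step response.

From 1 + K_pG(s) = 0: s² + 7.4s + 33.64 = 0 ⇒ ω_n = 5.8, ζ = 0.6379.
%OS = 100·exp(−πζ/√(1−ζ²)) = 100·exp(−π·0.6379/√0.5931) = 7.41%.

7.41%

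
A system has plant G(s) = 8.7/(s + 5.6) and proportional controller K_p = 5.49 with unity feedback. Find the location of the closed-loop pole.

Closed-loop transfer function: T(s) = K_p·G(s)/(1 + K_p·G(s)) = 47.76/(s + 5.6 + 47.76) = 47.76/(s + 53.36).
The closed-loop pole is at s = −53.36.

s = -53.36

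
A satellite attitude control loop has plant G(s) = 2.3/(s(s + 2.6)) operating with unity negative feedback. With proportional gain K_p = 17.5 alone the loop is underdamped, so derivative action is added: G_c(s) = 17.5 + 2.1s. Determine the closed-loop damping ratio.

Forward path: (17.5 + 2.1s)·2.3/(s(s+2.6)). The closed-loop characteristic equation is s² + (2.6 + 2.3·2.1)s + 2.3·17.5 = 0.
That is s² + 7.43s + 40.25 = 0, so ω_n = 6.344 rad/s and ζ = 7.43/(2·6.344) = 0.5856.

ζ = 0.586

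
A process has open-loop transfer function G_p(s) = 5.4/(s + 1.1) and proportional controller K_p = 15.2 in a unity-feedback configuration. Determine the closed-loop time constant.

Closed-loop transfer function: T(s) = K_p·G_p(s)/(1 + K_p·G_p(s)) = 82.08/(s + 1.1 + 82.08) = 82.08/(s + 83.18).
Time constant τ = 1/83.18 = 0.012 s.

τ = 0.012 s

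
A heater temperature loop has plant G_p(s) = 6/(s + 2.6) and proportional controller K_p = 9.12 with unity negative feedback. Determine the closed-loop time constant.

τ = 0.0174 s

Closed-loop transfer function: T(s) = K_p·G_p(s)/(1 + K_p·G_p(s)) = 54.72/(s + 2.6 + 54.72) = 54.72/(s + 57.32).
Time constant τ = 1/57.32 = 0.0174 s.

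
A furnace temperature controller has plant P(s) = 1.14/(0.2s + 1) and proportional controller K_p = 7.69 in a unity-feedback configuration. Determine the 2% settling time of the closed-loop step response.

T_s ≈ 0.0819 s

Closed loop: T(s) = K_p·P/(1+K_p·P) = 8.767/(0.2s + 1 + 8.767), with pole at s = −(1 + 8.767)/0.2 = −48.83.
τ = 1/48.83 = 0.02048 s, so 2% settling time ≈ 4τ = 0.0819 s.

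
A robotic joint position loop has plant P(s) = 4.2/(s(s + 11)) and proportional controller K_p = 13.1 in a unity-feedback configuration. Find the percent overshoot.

The closed-loop denominator s² + 11s + 55.02 gives ω_n = √55.02 = 7.418 and ζ = 11/(2ω_n) = 0.7415.
%OS = 100·exp(−πζ/√(1−ζ²)) = 100·exp(−π·0.7415/√0.4502) = 3.11%.

3.11%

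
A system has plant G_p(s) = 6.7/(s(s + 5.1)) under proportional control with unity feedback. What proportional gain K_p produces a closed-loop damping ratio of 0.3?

K_p = 10.8

Closed-loop characteristic equation: s² + 5.1s + K_p·6.7 = 0.
So ω_n = √(6.7K_p) and 2ζω_n = 5.1, giving ζ = 5.1/(2√(6.7K_p)).
Setting ζ = 0.3: √(6.7K_p) = 5.1/(2·0.3) = 8.5, so K_p = 72.25/6.7 = 10.8.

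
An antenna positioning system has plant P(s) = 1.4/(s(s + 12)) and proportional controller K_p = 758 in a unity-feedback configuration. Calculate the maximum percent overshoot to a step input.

Closed-loop characteristic equation: s² + 12s + 1061 = 0, so ω_n = 32.58 rad/s and ζ = 12/(2·32.58) = 0.1842.
%OS = 100·exp(−πζ/√(1−ζ²)) = 100·exp(−π·0.1842/√0.9661) = 55.5%.

55.5%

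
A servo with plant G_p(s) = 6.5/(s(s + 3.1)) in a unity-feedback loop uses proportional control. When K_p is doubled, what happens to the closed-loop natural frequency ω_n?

increase

ω_n = √(6.5·K_p), which grows with K_p.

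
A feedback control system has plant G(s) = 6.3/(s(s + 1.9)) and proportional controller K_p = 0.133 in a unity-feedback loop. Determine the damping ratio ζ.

With unity feedback the closed-loop characteristic equation is s² + 1.9s + 0.133·6.3 = s² + 1.9s + 0.8379 = 0.
Matching s² + 2ζω_n s + ω_n²: ω_n = √0.8379 = 0.9154 rad/s and 2ζω_n = 1.9, so ζ = 1.9/(2·0.9154) = 1.04.

ζ = 1.04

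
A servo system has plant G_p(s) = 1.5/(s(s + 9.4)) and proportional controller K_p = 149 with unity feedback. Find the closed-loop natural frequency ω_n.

ω_n = 14.9 rad/s

With unity feedback the closed-loop characteristic equation is s² + 9.4s + 149·1.5 = s² + 9.4s + 223.5 = 0.
So ω_n² = 223.5 ⇒ ω_n = 14.95 rad/s, and ζ = 9.4/(2ω_n) = 0.314.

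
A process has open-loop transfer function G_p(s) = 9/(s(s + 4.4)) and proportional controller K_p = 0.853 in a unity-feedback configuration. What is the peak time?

Closed-loop characteristic equation: s² + 4.4s + 7.677 = 0, so ω_n = 2.771 rad/s and ζ = 4.4/(2·2.771) = 0.794.
Damped frequency ω_d = ω_n√(1−ζ²) = 1.684 rad/s, so peak time T_p = π/ω_d = 1.87 s.

T_p = 1.87 s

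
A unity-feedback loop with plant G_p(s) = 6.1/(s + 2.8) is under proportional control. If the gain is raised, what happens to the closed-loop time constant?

The closed-loop bandwidth 2.8+K_p·6.1 grows with K_p, so τ shrinks.

decrease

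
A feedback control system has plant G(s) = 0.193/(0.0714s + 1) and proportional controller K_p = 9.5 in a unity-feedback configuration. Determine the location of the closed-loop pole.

s = -39.68

Closed loop: T(s) = K_p·G/(1+K_p·G) = 1.834/(0.0714s + 1 + 1.834), with pole at s = −(1 + 1.834)/0.0714 = −39.68.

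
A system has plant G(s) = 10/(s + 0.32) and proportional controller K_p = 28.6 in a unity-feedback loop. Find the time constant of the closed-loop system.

Closed-loop transfer function: T(s) = K_p·G(s)/(1 + K_p·G(s)) = 286/(s + 0.32 + 286) = 286/(s + 286.3).
Time constant τ = 1/286.3 = 0.00349 s.

τ = 0.00349 s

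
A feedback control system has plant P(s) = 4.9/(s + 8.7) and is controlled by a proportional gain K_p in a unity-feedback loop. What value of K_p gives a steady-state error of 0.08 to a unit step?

For a type-0 loop with proportional control, e_ss = 1/(1 + K_p·P(0)).
P(0) = 0.5632. Require 1/(1 + K_p·0.5632) = 0.08, so 1 + 0.5632·K_p = 12.5.
K_p = (12.5 − 1)/0.5632 = 20.4.

K_p = 20.4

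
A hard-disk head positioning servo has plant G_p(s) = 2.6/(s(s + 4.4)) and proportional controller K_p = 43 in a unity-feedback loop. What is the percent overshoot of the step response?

51.3%

From 1 + K_pG_p(s) = 0: s² + 4.4s + 111.8 = 0 ⇒ ω_n = 10.57, ζ = 0.2081.
%OS = 100·exp(−πζ/√(1−ζ²)) = 100·exp(−π·0.2081/√0.9567) = 51.3%.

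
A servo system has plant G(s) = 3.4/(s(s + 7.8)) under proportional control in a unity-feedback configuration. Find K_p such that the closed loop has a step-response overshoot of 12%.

From %OS = 100·exp(−πζ/√(1−ζ²)) = 12%, ζ = −ln(0.12)/√(π²+ln²(0.12)) = 0.5594.
Characteristic equation s² + 7.8s + 3.4K_p = 0 gives ζ = 7.8/(2√(3.4K_p)).
Setting ζ = 0.5594: √(3.4K_p) = 7.8/(2·0.5594) = 6.972, so K_p = 48.6/3.4 = 14.3.

K_p = 14.3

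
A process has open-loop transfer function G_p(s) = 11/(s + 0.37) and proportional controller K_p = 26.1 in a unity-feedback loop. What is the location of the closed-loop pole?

s = -287.5

Closed-loop transfer function: T(s) = K_p·G_p(s)/(1 + K_p·G_p(s)) = 287.1/(s + 0.37 + 287.1) = 287.1/(s + 287.5).
The closed-loop pole is at s = −287.5.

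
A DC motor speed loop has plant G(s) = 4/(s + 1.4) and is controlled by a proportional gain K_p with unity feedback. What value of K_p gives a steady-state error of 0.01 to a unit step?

K_p = 34.6

The loop is type 0, so e_ss(step) = 1/(1 + K_pos) with K_pos = K_p·G(0).
G(0) = 2.857. Require 1/(1 + K_p·2.857) = 0.01, so 1 + 2.857·K_p = 100.
K_p = (100 − 1)/2.857 = 34.6.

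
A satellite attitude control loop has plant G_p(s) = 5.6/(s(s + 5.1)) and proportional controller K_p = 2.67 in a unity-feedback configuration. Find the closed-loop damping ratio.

With unity feedback the closed-loop characteristic equation is s² + 5.1s + 2.67·5.6 = s² + 5.1s + 14.95 = 0.
So ω_n² = 14.95 ⇒ ω_n = 3.867 rad/s, and ζ = 5.1/(2ω_n) = 0.659.

ζ = 0.659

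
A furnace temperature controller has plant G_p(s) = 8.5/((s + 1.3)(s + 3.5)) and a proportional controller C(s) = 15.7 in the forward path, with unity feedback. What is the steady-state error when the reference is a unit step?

The loop is type 0. Static position error constant K_pos = C(0)·G_p(0) = 15.7·1.868 = 29.33.
Steady-state error to a unit step: e_ss = 1/(1+K_pos) = 1/30.33 = 0.033.

0.033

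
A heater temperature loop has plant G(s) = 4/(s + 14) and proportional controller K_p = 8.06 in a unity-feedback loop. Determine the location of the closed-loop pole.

s = -46.24

Closed-loop transfer function: T(s) = K_p·G(s)/(1 + K_p·G(s)) = 32.24/(s + 14 + 32.24) = 32.24/(s + 46.24).
The closed-loop pole is at s = −46.24.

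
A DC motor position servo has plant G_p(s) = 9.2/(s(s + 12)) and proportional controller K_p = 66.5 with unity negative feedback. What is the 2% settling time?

From 1 + K_pG_p(s) = 0: s² + 12s + 611.8 = 0 ⇒ ω_n = 24.73, ζ = 0.2426.
2% settling time T_s ≈ 4/(ζω_n) = 4/6 = 0.667 s.

T_s ≈ 0.667 s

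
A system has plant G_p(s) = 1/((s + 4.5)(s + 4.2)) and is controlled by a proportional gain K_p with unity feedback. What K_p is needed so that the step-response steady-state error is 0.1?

K_p = 170

For a type-0 loop with proportional control, e_ss = 1/(1 + K_p·G_p(0)).
G_p(0) = 0.05291. Require 1/(1 + K_p·0.05291) = 0.1, so 1 + 0.05291·K_p = 10.
K_p = (10 − 1)/0.05291 = 170.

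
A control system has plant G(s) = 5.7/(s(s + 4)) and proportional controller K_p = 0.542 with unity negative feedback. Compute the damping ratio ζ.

With unity feedback the closed-loop characteristic equation is s² + 4s + 0.542·5.7 = s² + 4s + 3.089 = 0.
So ω_n² = 3.089 ⇒ ω_n = 1.758 rad/s, and ζ = 4/(2ω_n) = 1.14.

ζ = 1.14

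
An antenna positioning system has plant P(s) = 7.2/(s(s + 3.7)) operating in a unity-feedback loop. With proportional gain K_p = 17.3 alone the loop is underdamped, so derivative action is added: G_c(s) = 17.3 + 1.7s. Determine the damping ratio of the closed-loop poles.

Forward path: (17.3 + 1.7s)·7.2/(s(s+3.7)). The closed-loop characteristic equation is s² + (3.7 + 7.2·1.7)s + 7.2·17.3 = 0.
That is s² + 15.94s + 124.6 = 0, so ω_n = 11.16 rad/s and ζ = 15.94/(2·11.16) = 0.7141.

ζ = 0.714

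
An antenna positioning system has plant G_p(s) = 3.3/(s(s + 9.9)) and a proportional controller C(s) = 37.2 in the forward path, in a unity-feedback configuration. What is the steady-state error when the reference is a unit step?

0

The open loop C(s)G_p(s) has a pole at the origin (type 1), so the static position error constant is infinite and e_ss = 1/(1+∞) = 0.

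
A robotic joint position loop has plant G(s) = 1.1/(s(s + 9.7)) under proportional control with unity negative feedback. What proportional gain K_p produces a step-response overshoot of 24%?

From %OS = 100·exp(−πζ/√(1−ζ²)) = 24%, ζ = −ln(0.24)/√(π²+ln²(0.24)) = 0.4136.
Characteristic equation s² + 9.7s + 1.1K_p = 0 gives ζ = 9.7/(2√(1.1K_p)).
Setting ζ = 0.4136: √(1.1K_p) = 9.7/(2·0.4136) = 11.73, so K_p = 137.5/1.1 = 125.

K_p = 125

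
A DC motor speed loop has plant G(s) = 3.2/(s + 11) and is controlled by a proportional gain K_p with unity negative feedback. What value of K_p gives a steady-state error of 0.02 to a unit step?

For a type-0 loop with proportional control, e_ss = 1/(1 + K_p·G(0)).
G(0) = 0.2909. Require 1/(1 + K_p·0.2909) = 0.02, so 1 + 0.2909·K_p = 50.
K_p = (50 − 1)/0.2909 = 168.

K_p = 168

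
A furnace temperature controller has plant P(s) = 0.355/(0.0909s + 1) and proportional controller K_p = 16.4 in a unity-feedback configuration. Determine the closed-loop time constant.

τ = 0.0133 s

Closed loop: T(s) = K_p·P/(1+K_p·P) = 5.822/(0.0909s + 1 + 5.822), with pole at s = −(1 + 5.822)/0.0909 = −75.05.
Closed-loop time constant τ = 1/75.05 = 0.0133 s.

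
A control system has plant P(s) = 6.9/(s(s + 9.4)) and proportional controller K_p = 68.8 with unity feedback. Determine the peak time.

From 1 + K_pP(s) = 0: s² + 9.4s + 474.7 = 0 ⇒ ω_n = 21.79, ζ = 0.2157.
Damped frequency ω_d = ω_n√(1−ζ²) = 21.28 rad/s, so peak time T_p = π/ω_d = 0.148 s.

T_p = 0.148 s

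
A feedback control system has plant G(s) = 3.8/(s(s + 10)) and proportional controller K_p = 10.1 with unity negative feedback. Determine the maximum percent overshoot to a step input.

Closed-loop characteristic equation: s² + 10s + 38.38 = 0, so ω_n = 6.195 rad/s and ζ = 10/(2·6.195) = 0.8071.
%OS = 100·exp(−πζ/√(1−ζ²)) = 100·exp(−π·0.8071/√0.3486) = 1.36%.

1.36%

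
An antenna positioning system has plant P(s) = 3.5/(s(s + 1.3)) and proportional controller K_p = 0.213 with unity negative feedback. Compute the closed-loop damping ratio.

With unity feedback the closed-loop characteristic equation is s² + 1.3s + 0.213·3.5 = s² + 1.3s + 0.7455 = 0.
Matching s² + 2ζω_n s + ω_n²: ω_n = √0.7455 = 0.8634 rad/s and 2ζω_n = 1.3, so ζ = 1.3/(2·0.8634) = 0.753.

ζ = 0.753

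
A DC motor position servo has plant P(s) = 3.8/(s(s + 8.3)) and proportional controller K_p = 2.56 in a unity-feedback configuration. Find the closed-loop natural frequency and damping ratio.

ω_n = 3.12 rad/s, ζ = 1.33

1 + K_p·P(s) = 0 gives s² + 8.3s + 9.728 = 0.
Matching s² + 2ζω_n s + ω_n²: ω_n = √9.728 = 3.119 rad/s and 2ζω_n = 8.3, so ζ = 8.3/(2·3.119) = 1.33.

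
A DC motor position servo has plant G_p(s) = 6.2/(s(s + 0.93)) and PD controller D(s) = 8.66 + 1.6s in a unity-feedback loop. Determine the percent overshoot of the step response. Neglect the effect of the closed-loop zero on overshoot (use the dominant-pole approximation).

3.14%

Forward path: (8.66 + 1.6s)·6.2/(s(s+0.93)). The closed-loop characteristic equation is s² + (0.93 + 6.2·1.6)s + 6.2·8.66 = 0.
That is s² + 10.85s + 53.69 = 0, so ω_n = 7.327 rad/s and ζ = 10.85/(2·7.327) = 0.7404.
%OS = 100·exp(−πζ/√(1−ζ²)) = 3.14%.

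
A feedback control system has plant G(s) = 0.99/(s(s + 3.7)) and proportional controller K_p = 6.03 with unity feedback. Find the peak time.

From 1 + K_pG(s) = 0: s² + 3.7s + 5.97 = 0 ⇒ ω_n = 2.443, ζ = 0.7572.
Damped frequency ω_d = ω_n√(1−ζ²) = 1.596 rad/s, so peak time T_p = π/ω_d = 1.97 s.

T_p = 1.97 s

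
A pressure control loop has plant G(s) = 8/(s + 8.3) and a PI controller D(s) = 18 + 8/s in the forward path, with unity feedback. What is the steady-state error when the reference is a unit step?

The open loop D(s)G(s) has a pole at the origin (type 1), so the static position error constant is infinite and e_ss = 1/(1+∞) = 0.

0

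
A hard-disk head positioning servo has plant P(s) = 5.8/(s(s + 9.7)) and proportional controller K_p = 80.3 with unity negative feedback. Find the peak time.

From 1 + K_pP(s) = 0: s² + 9.7s + 465.7 = 0 ⇒ ω_n = 21.58, ζ = 0.2247.
Damped frequency ω_d = ω_n√(1−ζ²) = 21.03 rad/s, so peak time T_p = π/ω_d = 0.149 s.

T_p = 0.149 s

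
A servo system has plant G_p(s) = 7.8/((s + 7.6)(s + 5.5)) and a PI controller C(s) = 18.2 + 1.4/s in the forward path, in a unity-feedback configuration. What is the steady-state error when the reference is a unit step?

0

The open loop C(s)G_p(s) has a pole at the origin (type 1), so the static position error constant is infinite and e_ss = 1/(1+∞) = 0.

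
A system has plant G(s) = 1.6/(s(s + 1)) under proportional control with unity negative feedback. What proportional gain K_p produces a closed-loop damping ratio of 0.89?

Closed-loop characteristic equation: s² + 1s + K_p·1.6 = 0.
So ω_n = √(1.6K_p) and 2ζω_n = 1, giving ζ = 1/(2√(1.6K_p)).
Setting ζ = 0.89: √(1.6K_p) = 1/(2·0.89) = 0.5618, so K_p = 0.3156/1.6 = 0.197.

K_p = 0.197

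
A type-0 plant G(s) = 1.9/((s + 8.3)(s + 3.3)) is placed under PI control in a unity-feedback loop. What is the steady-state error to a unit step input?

0

The PI controller's integrator makes the forward path type 1, so e_ss to a step is zero.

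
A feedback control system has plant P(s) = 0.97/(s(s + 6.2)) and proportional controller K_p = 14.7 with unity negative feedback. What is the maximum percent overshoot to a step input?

Closed-loop characteristic equation: s² + 6.2s + 14.26 = 0, so ω_n = 3.776 rad/s and ζ = 6.2/(2·3.776) = 0.821.
%OS = 100·exp(−πζ/√(1−ζ²)) = 100·exp(−π·0.821/√0.326) = 1.09%.

1.09%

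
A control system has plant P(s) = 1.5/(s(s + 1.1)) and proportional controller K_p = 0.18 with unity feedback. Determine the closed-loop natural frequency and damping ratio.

ω_n = 0.52 rad/s, ζ = 1.06

1 + K_p·P(s) = 0 gives s² + 1.1s + 0.27 = 0.
Matching s² + 2ζω_n s + ω_n²: ω_n = √0.27 = 0.5196 rad/s and 2ζω_n = 1.1, so ζ = 1.1/(2·0.5196) = 1.06.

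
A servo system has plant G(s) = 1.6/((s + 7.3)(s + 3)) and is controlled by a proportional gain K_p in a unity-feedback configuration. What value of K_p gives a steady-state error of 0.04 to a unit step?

The loop is type 0, so e_ss(step) = 1/(1 + K_pos) with K_pos = K_p·G(0).
G(0) = 0.07306. Require 1/(1 + K_p·0.07306) = 0.04, so 1 + 0.07306·K_p = 25.
K_p = (25 − 1)/0.07306 = 328.

K_p = 328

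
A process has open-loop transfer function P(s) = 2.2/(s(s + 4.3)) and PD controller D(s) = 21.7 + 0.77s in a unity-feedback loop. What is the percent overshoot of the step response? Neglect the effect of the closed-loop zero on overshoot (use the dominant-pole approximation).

22%

Forward path: (21.7 + 0.77s)·2.2/(s(s+4.3)). The closed-loop characteristic equation is s² + (4.3 + 2.2·0.77)s + 2.2·21.7 = 0.
That is s² + 5.994s + 47.74 = 0, so ω_n = 6.909 rad/s and ζ = 5.994/(2·6.909) = 0.4338.
%OS = 100·exp(−πζ/√(1−ζ²)) = 22%.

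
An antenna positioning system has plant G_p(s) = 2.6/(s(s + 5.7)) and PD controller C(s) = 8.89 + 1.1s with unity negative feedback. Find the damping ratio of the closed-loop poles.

ζ = 0.89

Forward path: (8.89 + 1.1s)·2.6/(s(s+5.7)). The closed-loop characteristic equation is s² + (5.7 + 2.6·1.1)s + 2.6·8.89 = 0.
That is s² + 8.56s + 23.11 = 0, so ω_n = 4.808 rad/s and ζ = 8.56/(2·4.808) = 0.8902.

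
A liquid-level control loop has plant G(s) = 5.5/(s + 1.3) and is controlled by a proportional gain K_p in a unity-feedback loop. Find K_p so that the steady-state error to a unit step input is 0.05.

K_p = 4.49

The loop is type 0, so e_ss(step) = 1/(1 + K_pos) with K_pos = K_p·G(0).
G(0) = 4.231. Require 1/(1 + K_p·4.231) = 0.05, so 1 + 4.231·K_p = 20.
K_p = (20 − 1)/4.231 = 4.49.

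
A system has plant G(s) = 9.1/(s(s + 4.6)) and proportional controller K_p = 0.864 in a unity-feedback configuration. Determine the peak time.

T_p = 1.96 s

Closed-loop characteristic equation: s² + 4.6s + 7.862 = 0, so ω_n = 2.804 rad/s and ζ = 4.6/(2·2.804) = 0.8203.
Damped frequency ω_d = ω_n√(1−ζ²) = 1.604 rad/s, so peak time T_p = π/ω_d = 1.96 s.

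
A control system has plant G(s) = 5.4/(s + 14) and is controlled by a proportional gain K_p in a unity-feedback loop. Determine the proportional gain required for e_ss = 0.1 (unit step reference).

K_p = 23.3

For a type-0 loop with proportional control, e_ss = 1/(1 + K_p·G(0)).
G(0) = 0.3857. Require 1/(1 + K_p·0.3857) = 0.1, so 1 + 0.3857·K_p = 10.
K_p = (10 − 1)/0.3857 = 23.3.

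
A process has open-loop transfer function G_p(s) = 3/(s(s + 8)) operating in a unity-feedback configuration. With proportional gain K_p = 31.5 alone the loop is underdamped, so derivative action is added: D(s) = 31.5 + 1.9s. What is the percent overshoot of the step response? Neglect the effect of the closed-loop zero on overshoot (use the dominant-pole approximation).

Forward path: (31.5 + 1.9s)·3/(s(s+8)). The closed-loop characteristic equation is s² + (8 + 3·1.9)s + 3·31.5 = 0.
That is s² + 13.7s + 94.5 = 0, so ω_n = 9.721 rad/s and ζ = 13.7/(2·9.721) = 0.7047.
%OS = 100·exp(−πζ/√(1−ζ²)) = 4.42%.

4.42%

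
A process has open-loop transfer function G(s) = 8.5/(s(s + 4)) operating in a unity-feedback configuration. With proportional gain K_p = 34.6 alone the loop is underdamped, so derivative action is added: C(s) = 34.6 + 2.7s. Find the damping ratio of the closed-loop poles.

Forward path: (34.6 + 2.7s)·8.5/(s(s+4)). The closed-loop characteristic equation is s² + (4 + 8.5·2.7)s + 8.5·34.6 = 0.
That is s² + 26.95s + 294.1 = 0, so ω_n = 17.15 rad/s and ζ = 26.95/(2·17.15) = 0.7857.

ζ = 0.786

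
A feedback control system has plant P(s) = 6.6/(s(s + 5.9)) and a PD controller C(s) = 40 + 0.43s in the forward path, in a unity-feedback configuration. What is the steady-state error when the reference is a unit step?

0

The open loop C(s)P(s) has a pole at the origin (type 1), so the static position error constant is infinite and e_ss = 1/(1+∞) = 0.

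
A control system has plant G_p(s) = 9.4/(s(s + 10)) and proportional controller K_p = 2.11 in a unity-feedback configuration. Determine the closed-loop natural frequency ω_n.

With unity feedback the closed-loop characteristic equation is s² + 10s + 2.11·9.4 = s² + 10s + 19.83 = 0.
Matching s² + 2ζω_n s + ω_n²: ω_n = √19.83 = 4.454 rad/s and 2ζω_n = 10, so ζ = 10/(2·4.454) = 1.12.

ω_n = 4.45 rad/s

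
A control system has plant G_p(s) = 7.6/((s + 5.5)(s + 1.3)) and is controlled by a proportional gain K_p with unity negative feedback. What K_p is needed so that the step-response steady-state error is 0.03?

K_p = 30.4

The loop is type 0, so e_ss(step) = 1/(1 + K_pos) with K_pos = K_p·G_p(0).
G_p(0) = 1.063. Require 1/(1 + K_p·1.063) = 0.03, so 1 + 1.063·K_p = 33.33.
K_p = (33.33 − 1)/1.063 = 30.4.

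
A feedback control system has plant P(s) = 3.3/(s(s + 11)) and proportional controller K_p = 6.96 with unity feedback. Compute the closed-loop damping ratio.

ζ = 1.15

With unity feedback the closed-loop characteristic equation is s² + 11s + 6.96·3.3 = s² + 11s + 22.97 = 0.
So ω_n² = 22.97 ⇒ ω_n = 4.792 rad/s, and ζ = 11/(2ω_n) = 1.15.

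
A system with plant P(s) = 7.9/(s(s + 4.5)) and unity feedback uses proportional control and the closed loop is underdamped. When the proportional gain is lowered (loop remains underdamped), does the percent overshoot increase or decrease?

decrease

ζ = 4.5/(2√(7.9K_p)) rises as K_p falls; higher damping means less overshoot.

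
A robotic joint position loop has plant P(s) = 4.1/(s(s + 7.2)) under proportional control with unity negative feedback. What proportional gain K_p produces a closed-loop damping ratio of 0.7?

K_p = 6.45

Closed-loop characteristic equation: s² + 7.2s + K_p·4.1 = 0.
So ω_n = √(4.1K_p) and 2ζω_n = 7.2, giving ζ = 7.2/(2√(4.1K_p)).
Setting ζ = 0.7: √(4.1K_p) = 7.2/(2·0.7) = 5.143, so K_p = 26.45/4.1 = 6.45.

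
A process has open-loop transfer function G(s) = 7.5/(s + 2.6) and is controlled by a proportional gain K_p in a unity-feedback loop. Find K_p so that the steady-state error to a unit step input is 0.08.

For a type-0 loop with proportional control, e_ss = 1/(1 + K_p·G(0)).
G(0) = 2.885. Require 1/(1 + K_p·2.885) = 0.08, so 1 + 2.885·K_p = 12.5.
K_p = (12.5 − 1)/2.885 = 3.99.

K_p = 3.99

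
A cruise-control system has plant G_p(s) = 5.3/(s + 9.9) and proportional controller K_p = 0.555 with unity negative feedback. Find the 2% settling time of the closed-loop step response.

Closed-loop transfer function: T(s) = K_p·G_p(s)/(1 + K_p·G_p(s)) = 2.942/(s + 9.9 + 2.942) = 2.942/(s + 12.84).
Time constant τ = 1/12.84 = 0.07787 s, so the 2% settling time is about 4τ = 0.311 s.

T_s ≈ 0.311 s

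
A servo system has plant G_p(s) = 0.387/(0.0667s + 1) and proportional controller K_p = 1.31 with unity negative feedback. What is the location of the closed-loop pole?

s = -22.59

Closed loop: T(s) = K_p·G_p/(1+K_p·G_p) = 0.507/(0.0667s + 1 + 0.507), with pole at s = −(1 + 0.507)/0.0667 = −22.59.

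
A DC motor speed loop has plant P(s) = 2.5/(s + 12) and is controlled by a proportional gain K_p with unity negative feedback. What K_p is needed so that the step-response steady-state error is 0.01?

The loop is type 0, so e_ss(step) = 1/(1 + K_pos) with K_pos = K_p·P(0).
P(0) = 0.2083. Require 1/(1 + K_p·0.2083) = 0.01, so 1 + 0.2083·K_p = 100.
K_p = (100 − 1)/0.2083 = 475.

K_p = 475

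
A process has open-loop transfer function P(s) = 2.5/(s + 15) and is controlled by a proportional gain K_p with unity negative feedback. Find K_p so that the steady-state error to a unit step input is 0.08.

K_p = 69

Steady-state error for a unit step on this type-0 loop is 1/(1 + K_p·P(0)).
P(0) = 0.1667. Require 1/(1 + K_p·0.1667) = 0.08, so 1 + 0.1667·K_p = 12.5.
K_p = (12.5 − 1)/0.1667 = 69.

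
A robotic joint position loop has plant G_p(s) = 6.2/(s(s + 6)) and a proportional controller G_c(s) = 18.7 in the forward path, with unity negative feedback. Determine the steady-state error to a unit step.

0

The open loop G_c(s)G_p(s) has a pole at the origin (type 1), so the static position error constant is infinite and e_ss = 1/(1+∞) = 0.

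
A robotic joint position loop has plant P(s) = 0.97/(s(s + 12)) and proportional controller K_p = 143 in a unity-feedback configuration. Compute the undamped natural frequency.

ω_n = 11.8 rad/s

1 + K_p·P(s) = 0 gives s² + 12s + 138.7 = 0.
Matching s² + 2ζω_n s + ω_n²: ω_n = √138.7 = 11.78 rad/s and 2ζω_n = 12, so ζ = 12/(2·11.78) = 0.509.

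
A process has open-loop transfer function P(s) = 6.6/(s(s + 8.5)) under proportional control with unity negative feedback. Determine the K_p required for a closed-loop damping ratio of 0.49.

Closed-loop characteristic equation: s² + 8.5s + K_p·6.6 = 0.
So ω_n = √(6.6K_p) and 2ζω_n = 8.5, giving ζ = 8.5/(2√(6.6K_p)).
Setting ζ = 0.49: √(6.6K_p) = 8.5/(2·0.49) = 8.673, so K_p = 75.23/6.6 = 11.4.

K_p = 11.4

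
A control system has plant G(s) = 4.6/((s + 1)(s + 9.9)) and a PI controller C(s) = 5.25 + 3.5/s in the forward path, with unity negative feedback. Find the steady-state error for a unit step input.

0

The open loop C(s)G(s) has a pole at the origin (type 1), so the static position error constant is infinite and e_ss = 1/(1+∞) = 0.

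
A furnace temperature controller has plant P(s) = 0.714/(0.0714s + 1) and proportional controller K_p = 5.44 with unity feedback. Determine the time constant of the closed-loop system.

τ = 0.0146 s

Closed loop: T(s) = K_p·P/(1+K_p·P) = 3.884/(0.0714s + 1 + 3.884), with pole at s = −(1 + 3.884)/0.0714 = −68.41.
Closed-loop time constant τ = 1/68.41 = 0.0146 s.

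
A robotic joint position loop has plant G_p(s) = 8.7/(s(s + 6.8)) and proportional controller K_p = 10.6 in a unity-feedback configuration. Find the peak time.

From 1 + K_pG_p(s) = 0: s² + 6.8s + 92.22 = 0 ⇒ ω_n = 9.603, ζ = 0.3541.
Damped frequency ω_d = ω_n√(1−ζ²) = 8.981 rad/s, so peak time T_p = π/ω_d = 0.35 s.

T_p = 0.35 s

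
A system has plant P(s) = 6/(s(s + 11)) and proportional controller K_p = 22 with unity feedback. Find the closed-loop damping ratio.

With unity feedback the closed-loop characteristic equation is s² + 11s + 22·6 = s² + 11s + 132 = 0.
Matching s² + 2ζω_n s + ω_n²: ω_n = √132 = 11.49 rad/s and 2ζω_n = 11, so ζ = 11/(2·11.49) = 0.479.

ζ = 0.479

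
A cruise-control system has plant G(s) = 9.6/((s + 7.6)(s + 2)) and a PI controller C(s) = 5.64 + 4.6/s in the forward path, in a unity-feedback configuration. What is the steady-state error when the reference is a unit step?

0

The open loop C(s)G(s) has a pole at the origin (type 1), so the static position error constant is infinite and e_ss = 1/(1+∞) = 0.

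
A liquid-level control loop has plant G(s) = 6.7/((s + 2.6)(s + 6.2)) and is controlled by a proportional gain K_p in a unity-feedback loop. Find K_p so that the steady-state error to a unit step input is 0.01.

K_p = 238

Steady-state error for a unit step on this type-0 loop is 1/(1 + K_p·G(0)).
G(0) = 0.4156. Require 1/(1 + K_p·0.4156) = 0.01, so 1 + 0.4156·K_p = 100.
K_p = (100 − 1)/0.4156 = 238.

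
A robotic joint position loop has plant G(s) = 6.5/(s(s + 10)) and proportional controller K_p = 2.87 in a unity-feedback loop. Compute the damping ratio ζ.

With unity feedback the closed-loop characteristic equation is s² + 10s + 2.87·6.5 = s² + 10s + 18.66 = 0.
So ω_n² = 18.66 ⇒ ω_n = 4.319 rad/s, and ζ = 10/(2ω_n) = 1.16.

ζ = 1.16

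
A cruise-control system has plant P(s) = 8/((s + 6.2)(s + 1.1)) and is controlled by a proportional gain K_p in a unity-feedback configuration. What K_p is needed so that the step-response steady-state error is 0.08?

Steady-state error for a unit step on this type-0 loop is 1/(1 + K_p·P(0)).
P(0) = 1.173. Require 1/(1 + K_p·1.173) = 0.08, so 1 + 1.173·K_p = 12.5.
K_p = (12.5 − 1)/1.173 = 9.8.

K_p = 9.8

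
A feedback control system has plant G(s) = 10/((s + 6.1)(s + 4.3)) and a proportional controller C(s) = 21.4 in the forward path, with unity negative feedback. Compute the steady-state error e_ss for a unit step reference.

The loop is type 0. Static position error constant K_pos = C(0)·G(0) = 21.4·0.3812 = 8.159.
Steady-state error to a unit step: e_ss = 1/(1+K_pos) = 1/9.159 = 0.109.

0.109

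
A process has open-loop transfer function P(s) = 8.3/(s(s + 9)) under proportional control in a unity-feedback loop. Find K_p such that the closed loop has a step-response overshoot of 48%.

From %OS = 100·exp(−πζ/√(1−ζ²)) = 48%, ζ = −ln(0.48)/√(π²+ln²(0.48)) = 0.2275.
Characteristic equation s² + 9s + 8.3K_p = 0 gives ζ = 9/(2√(8.3K_p)).
Setting ζ = 0.2275: √(8.3K_p) = 9/(2·0.2275) = 19.78, so K_p = 391.2/8.3 = 47.1.

K_p = 47.1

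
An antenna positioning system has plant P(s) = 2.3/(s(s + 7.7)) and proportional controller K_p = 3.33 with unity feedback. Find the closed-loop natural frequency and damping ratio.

With unity feedback the closed-loop characteristic equation is s² + 7.7s + 3.33·2.3 = s² + 7.7s + 7.659 = 0.
Matching s² + 2ζω_n s + ω_n²: ω_n = √7.659 = 2.767 rad/s and 2ζω_n = 7.7, so ζ = 7.7/(2·2.767) = 1.39.

ω_n = 2.77 rad/s, ζ = 1.39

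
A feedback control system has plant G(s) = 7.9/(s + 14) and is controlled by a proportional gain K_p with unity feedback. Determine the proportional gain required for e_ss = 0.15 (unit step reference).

K_p = 10

The loop is type 0, so e_ss(step) = 1/(1 + K_pos) with K_pos = K_p·G(0).
G(0) = 0.5643. Require 1/(1 + K_p·0.5643) = 0.15, so 1 + 0.5643·K_p = 6.667.
K_p = (6.667 − 1)/0.5643 = 10.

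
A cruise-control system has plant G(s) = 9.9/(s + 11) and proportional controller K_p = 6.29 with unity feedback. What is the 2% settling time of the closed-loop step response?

Closed-loop transfer function: T(s) = K_p·G(s)/(1 + K_p·G(s)) = 62.27/(s + 11 + 62.27) = 62.27/(s + 73.27).
Time constant τ = 1/73.27 = 0.01365 s, so the 2% settling time is about 4τ = 0.0546 s.

T_s ≈ 0.0546 s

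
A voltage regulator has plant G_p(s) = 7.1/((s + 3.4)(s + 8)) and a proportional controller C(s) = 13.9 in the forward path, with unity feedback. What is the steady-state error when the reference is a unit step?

0.216

The loop is type 0. Static position error constant K_pos = C(0)·G_p(0) = 13.9·0.261 = 3.628.
Steady-state error to a unit step: e_ss = 1/(1+K_pos) = 1/4.628 = 0.216.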